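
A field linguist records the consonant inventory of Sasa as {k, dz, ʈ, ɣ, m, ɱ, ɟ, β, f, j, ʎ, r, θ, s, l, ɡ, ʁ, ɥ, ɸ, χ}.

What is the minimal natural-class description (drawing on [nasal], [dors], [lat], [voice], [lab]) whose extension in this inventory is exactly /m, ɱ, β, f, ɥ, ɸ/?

[+lab]

The target set is precisely the extension of [+labial] in this inventory.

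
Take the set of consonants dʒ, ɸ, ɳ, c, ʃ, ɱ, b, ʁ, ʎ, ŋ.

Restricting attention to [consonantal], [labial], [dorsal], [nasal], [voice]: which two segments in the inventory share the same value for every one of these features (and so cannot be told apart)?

Both /ʎ/ and /ʁ/ are [+consonantal], [-labial], [+dorsal], [-nasal], [+voice]. Since the list omits [lateral], [high] and [back] — which do distinguish the palatal lateral approximant from the voiced uvular fricative — this pair collapses; all other pairs remain distinct.

ʎ, ʁ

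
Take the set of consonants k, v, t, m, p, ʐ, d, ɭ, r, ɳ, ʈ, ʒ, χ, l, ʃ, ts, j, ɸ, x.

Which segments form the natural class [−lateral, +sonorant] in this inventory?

m, r, ɳ, j

Checking each segment against [−lateral], [+sonorant]: /m/ (bilabial nasal), /r/ (alveolar trill), /ɳ/ (retroflex nasal), /j/ (palatal glide) satisfy every feature; every other segment in the inventory fails at least one.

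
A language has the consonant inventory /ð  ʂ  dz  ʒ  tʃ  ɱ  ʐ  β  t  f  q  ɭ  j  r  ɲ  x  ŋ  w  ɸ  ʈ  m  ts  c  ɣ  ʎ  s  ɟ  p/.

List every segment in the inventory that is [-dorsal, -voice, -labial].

ʂ, tʃ, t, ʈ, ts, s

Checking each segment against [-dorsal], [-voice], [-labial]: /ʂ/ (voiceless retroflex fricative), /tʃ/ (voiceless postalveolar affricate), /t/ (voiceless alveolar stop), /ʈ/ (voiceless retroflex stop), /ts/ (voiceless alveolar affricate), /s/ (voiceless alveolar fricative) satisfy every feature; every other segment in the inventory fails at least one.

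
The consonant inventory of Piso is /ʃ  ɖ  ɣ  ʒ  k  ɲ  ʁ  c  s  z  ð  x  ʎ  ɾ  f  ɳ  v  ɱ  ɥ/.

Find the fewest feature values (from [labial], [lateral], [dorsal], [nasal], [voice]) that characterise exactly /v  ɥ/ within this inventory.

The class [+voice], [−nasal], [+labial] has exactly /v, ɥ/ as its extension in this inventory. No smaller conjunction from the listed features achieves this: [−nasal, +labial] alone would also admit /f/; [+voice, +labial] alone would also admit /ɱ/; [+voice, −nasal] alone would also admit /ɖ, ɣ, ʒ, ʁ, …/; and checking the remaining two-feature bundles turns up none with this extension.

[+voice, −nasal, +labial]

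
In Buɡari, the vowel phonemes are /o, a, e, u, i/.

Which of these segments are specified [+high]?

The [+high] segments here are /u, i/; the remaining /o, a, e/ are [−high].

u, i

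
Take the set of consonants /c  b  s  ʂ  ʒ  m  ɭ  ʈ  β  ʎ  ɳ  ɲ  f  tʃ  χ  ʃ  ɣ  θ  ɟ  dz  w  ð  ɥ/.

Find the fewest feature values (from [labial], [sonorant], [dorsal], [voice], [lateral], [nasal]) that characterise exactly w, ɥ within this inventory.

The class [+labial], [+dorsal] has exactly /w, ɥ/ as its extension in this inventory. No smaller conjunction from the listed features achieves this: [+dorsal] alone would also admit /c, ʎ, ɲ, χ, …/; [+labial] alone would also admit /b, m, β, f/; and checking the remaining single features turns up none with this extension.

[+labial, +dorsal]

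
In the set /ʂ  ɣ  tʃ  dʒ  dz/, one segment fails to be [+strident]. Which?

/dʒ, ʂ, tʃ, dz/ are all [+strident]; /ɣ/ (voiced velar fricative) is [−strident].

ɣ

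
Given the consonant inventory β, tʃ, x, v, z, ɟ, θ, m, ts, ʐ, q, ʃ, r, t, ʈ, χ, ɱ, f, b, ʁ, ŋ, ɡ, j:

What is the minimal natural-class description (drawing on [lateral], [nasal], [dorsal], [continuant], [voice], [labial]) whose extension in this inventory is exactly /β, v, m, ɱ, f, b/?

The target set is precisely the extension of [+labial] in this inventory.

[+labial]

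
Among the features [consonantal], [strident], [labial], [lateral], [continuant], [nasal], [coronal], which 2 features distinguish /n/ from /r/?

/n/ (alveolar nasal) and /r/ (alveolar trill) agree on [+consonantal], [−strident], [−labial], [−lateral], [+coronal]. They differ on [nasal] (/n/ [+], /r/ [−]), [continuant] (/n/ [−], /r/ [+]).

[nasal], [continuant]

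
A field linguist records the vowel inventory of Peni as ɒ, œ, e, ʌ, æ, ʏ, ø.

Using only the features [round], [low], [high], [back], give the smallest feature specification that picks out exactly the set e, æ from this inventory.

[−back, −round]

/e, æ/ are all [−back], [−round], and no other segment in the inventory matches both values. Dropping any one of them over-generates: [−round] alone would also admit /ʌ/; [−back] alone would also admit /œ, ʏ, ø/. No other single listed feature picks out exactly this set either, so fewer than two features will not do.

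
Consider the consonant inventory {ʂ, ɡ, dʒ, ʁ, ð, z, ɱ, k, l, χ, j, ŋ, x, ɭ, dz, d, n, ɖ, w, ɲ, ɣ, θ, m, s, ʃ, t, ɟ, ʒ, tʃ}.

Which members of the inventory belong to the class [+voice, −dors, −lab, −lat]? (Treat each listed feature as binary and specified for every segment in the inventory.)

Checking each segment against [+voice], [−dorsal], [−labial], [−lateral]: /dʒ/ (voiced postalveolar affricate), /ð/ (voiced dental fricative), /z/ (voiced alveolar fricative), /dz/ (voiced alveolar affricate), /d/ (voiced alveolar stop), /n/ (alveolar nasal), among others, satisfy every feature; every other segment in the inventory fails at least one.

dʒ, ð, z, dz, d, n, ɖ, ʒ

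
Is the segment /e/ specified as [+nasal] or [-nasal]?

/e/ is the mid front unrounded tense vowel, hence [-nasal].

[-nasal]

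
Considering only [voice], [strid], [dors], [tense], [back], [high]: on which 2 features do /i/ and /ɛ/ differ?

[high], [tense]

/i/ (high front unrounded tense vowel) and /ɛ/ (mid front unrounded lax vowel) agree on [+voice], [−strident], [+dorsal], [−back]. They differ on [high] (/i/ [+], /ɛ/ [−]), [tense] (/i/ [+], /ɛ/ [−]).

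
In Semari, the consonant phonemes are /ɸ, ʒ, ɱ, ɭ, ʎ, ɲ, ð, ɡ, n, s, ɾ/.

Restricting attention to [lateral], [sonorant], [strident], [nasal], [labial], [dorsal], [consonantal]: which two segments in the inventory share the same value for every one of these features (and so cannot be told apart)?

Both /s/ and /ʒ/ are [−lateral], [−sonorant], [+strident], [−nasal], [−labial], [−dorsal], [+consonantal]. Since the list omits [voice], [anterior] and [distributed] — which do distinguish the voiceless alveolar fricative from the voiced postalveolar fricative — this pair collapses; all other pairs remain distinct.

s, ʒ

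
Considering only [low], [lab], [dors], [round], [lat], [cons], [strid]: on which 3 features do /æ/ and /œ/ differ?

/æ/ is the low front unrounded vowel and /œ/ is the mid front rounded lax vowel. Both are [+dorsal], [−lateral], [−consonantal], [−strident]. /æ/ is [−labial] while /œ/ is [+labial]; /æ/ is [−round] while /œ/ is [+round]; /æ/ is [+low] while /œ/ is [−low], so the distinguishing features are [labial], [round], [low].

[labial], [round], [low]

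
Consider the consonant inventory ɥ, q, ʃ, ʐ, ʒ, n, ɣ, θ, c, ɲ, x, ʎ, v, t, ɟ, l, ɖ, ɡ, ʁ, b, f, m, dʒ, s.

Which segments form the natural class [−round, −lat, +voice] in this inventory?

Among the inventory, the [−round] segments are /q, ʃ, ʐ, ʒ, n, ɣ, θ, c, ɲ, x, ʎ, v, t, ɟ, l, ɖ, ɡ, ʁ, b, f, m, dʒ, s/.
Then [−lateral] gives /q, ʃ, ʐ, ʒ, n, ɣ, θ, c, ɲ, x, v, t, ɟ, ɖ, ɡ, ʁ, b, f, m, dʒ, s/.
Within that set, [+voice] leaves /ʐ, ʒ, n, ɣ, ɲ, v, ɟ, ɖ, ɡ, ʁ, b, m, dʒ/.

ʐ, ʒ, n, ɣ, ɲ, v, ɟ, ɖ, ɡ, ʁ, b, m, dʒ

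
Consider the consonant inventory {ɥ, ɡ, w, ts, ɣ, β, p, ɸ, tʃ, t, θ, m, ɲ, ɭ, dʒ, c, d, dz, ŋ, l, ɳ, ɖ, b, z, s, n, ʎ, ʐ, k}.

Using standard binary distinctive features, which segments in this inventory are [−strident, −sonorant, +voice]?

Checking each segment against [−strident], [−sonorant], [+voice]: /ɡ/ (voiced velar stop), /ɣ/ (voiced velar fricative), /β/ (voiced bilabial fricative), /d/ (voiced alveolar stop), /ɖ/ (voiced retroflex stop), /b/ (voiced bilabial stop) satisfy every feature; every other segment in the inventory fails at least one.

ɡ, ɣ, β, d, ɖ, b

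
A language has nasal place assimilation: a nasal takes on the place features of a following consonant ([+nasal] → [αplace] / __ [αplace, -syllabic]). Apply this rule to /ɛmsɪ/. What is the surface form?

[ɛnsɪ]

In /ɛmsɪ/, the nasal /m/ precedes /s/, which is [+coronal]. The nasal assimilates in place, becoming the [+coronal] nasal /n/. The surface form is [ɛnsɪ].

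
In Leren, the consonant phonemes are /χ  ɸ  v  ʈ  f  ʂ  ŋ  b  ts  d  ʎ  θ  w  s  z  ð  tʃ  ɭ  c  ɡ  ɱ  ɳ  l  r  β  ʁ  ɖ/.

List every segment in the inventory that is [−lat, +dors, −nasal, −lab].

The [−lateral] segments are /χ, ɸ, v, ʈ, f, ʂ, ŋ, b, ts, d, θ, w, s, z, ð, tʃ, c, ɡ, ɱ, ɳ, r, β, ʁ, ɖ/.
Within that set, [+dorsal] gives /χ, ŋ, w, c, ɡ, ʁ/.
Among these, [−nasal] gives /χ, w, c, ɡ, ʁ/.
Intersecting with [−labial] leaves /χ, c, ɡ, ʁ/.

χ, c, ɡ, ʁ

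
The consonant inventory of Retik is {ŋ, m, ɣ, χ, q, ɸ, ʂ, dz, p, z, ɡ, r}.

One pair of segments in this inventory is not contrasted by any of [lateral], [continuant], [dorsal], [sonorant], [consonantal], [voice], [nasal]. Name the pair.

On the given features, /ɸ/ and /ʂ/ have an identical profile: [-lateral], [+continuant], [-dorsal], [-sonorant], [+consonantal], [-voice], [-nasal]. No other two segments in the inventory coincide on all 7 features. (They do differ in [strident], [labial] and [coronal], which are not among the given features.)

ɸ, ʂ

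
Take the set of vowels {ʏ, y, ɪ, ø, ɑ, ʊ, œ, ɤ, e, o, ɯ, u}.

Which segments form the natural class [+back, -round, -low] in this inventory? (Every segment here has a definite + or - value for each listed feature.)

Checking each segment against [+back], [-round], [-low]: /ɤ/ (mid back unrounded tense vowel), /ɯ/ (high back unrounded vowel) satisfy every feature; every other segment in the inventory fails at least one.

ɤ, ɯ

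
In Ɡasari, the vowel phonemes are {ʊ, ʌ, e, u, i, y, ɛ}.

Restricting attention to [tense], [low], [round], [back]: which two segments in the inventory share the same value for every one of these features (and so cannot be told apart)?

i, e

/i/ (high front unrounded tense vowel) and /e/ (mid front unrounded tense vowel) are both [+tense], [-low], [-round], [-back], so none of the listed features separates them. (They do differ in [high], which is not among the given features.) Every other pair in the inventory differs on at least one listed feature.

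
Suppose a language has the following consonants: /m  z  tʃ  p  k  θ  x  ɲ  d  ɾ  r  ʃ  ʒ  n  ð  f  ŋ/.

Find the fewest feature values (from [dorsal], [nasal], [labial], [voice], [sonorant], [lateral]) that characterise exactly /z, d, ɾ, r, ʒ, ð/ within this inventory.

[+voice, −nasal]

Every target segment is [+voice], [−nasal]; each remaining inventory member fails at least one of these. Each conjunct is needed — [−nasal] alone would also admit /tʃ, p, k, θ, …/; [+voice] alone would also admit /m, ɲ, n, ŋ/ — and no other single listed feature has exactly this extension, so two is the minimum.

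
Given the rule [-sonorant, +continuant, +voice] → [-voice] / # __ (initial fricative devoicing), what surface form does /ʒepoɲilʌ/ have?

Only the initial segment /ʒ/ is both word-initial and matches the structural description. It is a voiced postalveolar fricative, so [-sonorant, +continuant, +voice] holds; changing it to [-voice] with all other features held fixed yields /ʃ/ (voiceless postalveolar fricative). No other segment meets both the structural description and the environment, so the output is [ʃepoɲilʌ].

[ʃepoɲilʌ]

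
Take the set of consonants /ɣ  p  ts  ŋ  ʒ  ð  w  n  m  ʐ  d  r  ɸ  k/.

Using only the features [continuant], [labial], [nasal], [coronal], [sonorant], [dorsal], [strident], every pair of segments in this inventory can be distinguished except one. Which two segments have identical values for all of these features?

On the given features, /ʒ/ and /ʐ/ have an identical profile: [+continuant], [−labial], [−nasal], [+coronal], [−sonorant], [−dorsal], [+strident]. No other two segments in the inventory coincide on all 7 features. (They do differ in [distributed], which is not among the given features.)

ʒ, ʐ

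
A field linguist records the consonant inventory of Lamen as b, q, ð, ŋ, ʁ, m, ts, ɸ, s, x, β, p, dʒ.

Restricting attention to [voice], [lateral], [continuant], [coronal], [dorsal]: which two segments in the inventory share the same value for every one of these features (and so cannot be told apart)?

Both /m/ and /b/ are [+voice], [−lateral], [−continuant], [−coronal], [−dorsal]. Since the list omits [sonorant] and [nasal] — which do distinguish the bilabial nasal from the voiced bilabial stop — this pair collapses; all other pairs remain distinct.

m, b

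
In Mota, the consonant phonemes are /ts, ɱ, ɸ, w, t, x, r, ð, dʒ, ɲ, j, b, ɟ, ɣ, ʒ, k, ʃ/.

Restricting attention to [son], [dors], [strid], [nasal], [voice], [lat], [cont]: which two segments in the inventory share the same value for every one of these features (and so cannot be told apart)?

j, w

On the given features, /j/ and /w/ have an identical profile: [+sonorant], [+dorsal], [-strident], [-nasal], [+voice], [-lateral], [+continuant]. No other two segments in the inventory coincide on all 7 features. (They do differ in [labial], [round] and [back], which are not among the given features.)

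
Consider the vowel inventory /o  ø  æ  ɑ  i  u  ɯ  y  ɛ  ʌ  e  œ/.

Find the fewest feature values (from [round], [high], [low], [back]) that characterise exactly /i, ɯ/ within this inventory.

[+high, −round]

/i, ɯ/ are all [+high], [−round], and no other segment in the inventory matches both values. Dropping any one of them over-generates: [−round] alone would also admit /æ, ɑ, ɛ, ʌ, …/; [+high] alone would also admit /u, y/. No other single listed feature picks out exactly this set either, so fewer than two features will not do.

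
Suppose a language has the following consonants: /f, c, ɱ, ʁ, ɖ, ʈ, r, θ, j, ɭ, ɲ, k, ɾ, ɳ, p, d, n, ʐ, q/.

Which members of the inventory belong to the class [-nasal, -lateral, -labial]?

Checking each segment against [-nasal], [-lateral], [-labial]: /c/ (voiceless palatal stop), /ʁ/ (voiced uvular fricative), /ɖ/ (voiced retroflex stop), /ʈ/ (voiceless retroflex stop), /r/ (alveolar trill), /θ/ (voiceless dental fricative), among others, satisfy every feature; every other segment in the inventory fails at least one.

c, ʁ, ɖ, ʈ, r, θ, j, k, ɾ, d, ʐ, q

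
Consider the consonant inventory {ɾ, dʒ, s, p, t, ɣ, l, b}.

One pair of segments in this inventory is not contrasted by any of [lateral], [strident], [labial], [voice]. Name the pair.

ɣ, ɾ

On the given features, /ɣ/ and /ɾ/ have an identical profile: [-lateral], [-strident], [-labial], [+voice]. No other two segments in the inventory coincide on all 4 features. (They do differ in [sonorant], [coronal] and [dorsal], which are not among the given features.)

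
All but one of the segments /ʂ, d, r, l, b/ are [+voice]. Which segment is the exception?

ʂ

/ʂ/ is the voiceless retroflex fricative, which is [−voice]; the rest — /r, l, d, b/ — are [+voice].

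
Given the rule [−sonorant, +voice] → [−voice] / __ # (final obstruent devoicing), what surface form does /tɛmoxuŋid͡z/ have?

[tɛmoxuŋit͡s]

The only segment in the rule's environment that also matches [−sonorant, +voice] is /d͡z/. Applying [−voice] turns the voiced alveolar affricate into /t͡s/ (voiceless alveolar affricate), giving [tɛmoxuŋit͡s].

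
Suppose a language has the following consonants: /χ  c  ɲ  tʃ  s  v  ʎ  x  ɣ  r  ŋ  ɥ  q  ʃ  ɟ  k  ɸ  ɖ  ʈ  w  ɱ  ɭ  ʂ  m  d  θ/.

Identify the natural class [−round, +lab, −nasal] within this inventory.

Eliminate segments failing any feature: /χ, c, ɲ, tʃ, s, ʎ, x, ɣ, r, ŋ, q, ʃ, ɟ, k, ɖ, ʈ, ɭ, ʂ, d, θ/ are [−labial]; /ɥ, w/ are [+round]; /ɱ, m/ are [+nasal]. The remaining /v, ɸ/ satisfy [−round], [+labial], [−nasal].

v, ɸ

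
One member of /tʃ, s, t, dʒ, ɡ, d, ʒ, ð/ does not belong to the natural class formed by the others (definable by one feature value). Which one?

ɡ

/t, s, dʒ, d, tʃ, ʒ, ð/ are all [+coronal], but /ɡ/ (voiced velar stop) is [-coronal]. No other single segment can be removed to leave a set sharing one feature value that the removed segment lacks, so /ɡ/ is the odd one out.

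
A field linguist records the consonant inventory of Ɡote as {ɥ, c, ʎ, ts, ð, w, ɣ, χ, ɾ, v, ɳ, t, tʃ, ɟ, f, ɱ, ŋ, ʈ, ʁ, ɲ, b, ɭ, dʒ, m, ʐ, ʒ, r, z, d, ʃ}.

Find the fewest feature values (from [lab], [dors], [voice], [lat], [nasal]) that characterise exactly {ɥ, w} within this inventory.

Every target segment is [+labial], [+dorsal]; each remaining inventory member fails at least one of these. Each conjunct is needed — [+dorsal] alone would also admit /c, ʎ, ɣ, χ, …/; [+labial] alone would also admit /v, f, ɱ, b, …/ — and no other single listed feature has exactly this extension, so two is the minimum.

[+lab, +dors]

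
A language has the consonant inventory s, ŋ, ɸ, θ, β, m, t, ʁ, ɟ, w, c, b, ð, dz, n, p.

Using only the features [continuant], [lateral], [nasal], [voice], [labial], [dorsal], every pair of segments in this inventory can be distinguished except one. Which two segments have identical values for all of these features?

θ, s

/θ/ (voiceless dental fricative) and /s/ (voiceless alveolar fricative) are both [+continuant], [−lateral], [−nasal], [−voice], [−labial], [−dorsal], so none of the listed features separates them. (They do differ in [strident] and [distributed], which are not among the given features.) Every other pair in the inventory differs on at least one listed feature.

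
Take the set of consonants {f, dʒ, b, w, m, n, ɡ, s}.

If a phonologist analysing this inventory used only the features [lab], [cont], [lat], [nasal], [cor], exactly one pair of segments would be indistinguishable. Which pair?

w, f

On the given features, /w/ and /f/ have an identical profile: [+labial], [+continuant], [−lateral], [−nasal], [−coronal]. No other two segments in the inventory coincide on all 5 features. (They do differ in [sonorant], [voice], [round] and [dorsal], which are not among the given features.)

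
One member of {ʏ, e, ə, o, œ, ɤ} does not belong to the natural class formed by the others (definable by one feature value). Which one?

ʏ

/ɤ, œ, ə, e, o/ are all [−high], but /ʏ/ (high front rounded lax vowel) is [+high]. No other single segment can be removed to leave a set sharing one feature value that the removed segment lacks, so /ʏ/ is the odd one out.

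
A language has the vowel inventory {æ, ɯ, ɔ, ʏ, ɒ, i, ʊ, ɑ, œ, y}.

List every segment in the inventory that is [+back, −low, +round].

ɔ, ʊ

Checking each segment against [+back], [−low], [+round]: /ɔ/ (mid back rounded lax vowel), /ʊ/ (high back rounded lax vowel) satisfy every feature; every other segment in the inventory fails at least one.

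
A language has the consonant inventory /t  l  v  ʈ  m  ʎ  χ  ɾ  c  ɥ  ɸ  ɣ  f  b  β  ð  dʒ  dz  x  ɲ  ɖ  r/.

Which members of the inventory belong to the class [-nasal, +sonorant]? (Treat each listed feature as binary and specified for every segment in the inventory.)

l, ʎ, ɾ, ɥ, r

Among the inventory, the [-nasal] segments are /t, l, v, ʈ, ʎ, χ, ɾ, c, ɥ, ɸ, ɣ, f, b, β, ð, dʒ, dz, x, ɖ, r/.
Among these, [+sonorant] leaves /l, ʎ, ɾ, ɥ, r/.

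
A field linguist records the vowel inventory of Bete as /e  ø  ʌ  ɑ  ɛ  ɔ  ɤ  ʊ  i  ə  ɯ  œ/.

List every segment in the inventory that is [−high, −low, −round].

e, ʌ, ɛ, ɤ, ə

Eliminate segments failing any feature: /ø, ɔ, œ/ are [+round]; /ɑ/ is [+low]; /ʊ, i, ɯ/ are [+high]. The remaining /e, ʌ, ɛ, ɤ, ə/ satisfy [−high], [−low], [−round].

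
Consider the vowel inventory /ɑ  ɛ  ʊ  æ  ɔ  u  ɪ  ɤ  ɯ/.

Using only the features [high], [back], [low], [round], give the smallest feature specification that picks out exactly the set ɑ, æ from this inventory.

/ɑ, æ/ are exactly the [+low] segments in the inventory, so a single feature suffices.

[+low]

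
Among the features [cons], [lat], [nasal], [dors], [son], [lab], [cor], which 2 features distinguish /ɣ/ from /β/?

[labial], [dorsal]

/ɣ/ is the voiced velar fricative and /β/ is the voiced bilabial fricative. Both are [+consonantal], [−lateral], [−nasal], [−sonorant], [−coronal]. /ɣ/ is [−labial] while /β/ is [+labial]; /ɣ/ is [+dorsal] while /β/ is [−dorsal], so the distinguishing features are [labial], [dorsal].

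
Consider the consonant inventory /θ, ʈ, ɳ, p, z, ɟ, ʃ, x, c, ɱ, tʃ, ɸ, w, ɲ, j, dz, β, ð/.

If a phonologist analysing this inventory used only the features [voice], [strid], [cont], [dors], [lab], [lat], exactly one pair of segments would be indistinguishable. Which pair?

/ɲ/ (palatal nasal) and /ɟ/ (voiced palatal stop) are both [+voice], [−strident], [−continuant], [+dorsal], [−labial], [−lateral], so none of the listed features separates them. (They do differ in [sonorant] and [nasal], which are not among the given features.) Every other pair in the inventory differs on at least one listed feature.

ɲ, ɟ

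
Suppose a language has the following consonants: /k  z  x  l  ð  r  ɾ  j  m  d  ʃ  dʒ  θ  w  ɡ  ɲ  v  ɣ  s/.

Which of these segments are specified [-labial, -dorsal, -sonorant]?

z, ð, d, ʃ, dʒ, θ, s

Among the inventory, the [-labial] segments are /k, z, x, l, ð, r, ɾ, j, d, ʃ, dʒ, θ, ɡ, ɲ, ɣ, s/.
Of those, [-dorsal] gives /z, l, ð, r, ɾ, d, ʃ, dʒ, θ, s/.
Within that set, [-sonorant] leaves /z, ð, d, ʃ, dʒ, θ, s/.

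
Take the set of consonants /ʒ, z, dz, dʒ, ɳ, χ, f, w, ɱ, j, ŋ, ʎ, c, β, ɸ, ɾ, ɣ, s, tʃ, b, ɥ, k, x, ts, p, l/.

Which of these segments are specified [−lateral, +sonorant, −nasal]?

Eliminate segments failing any feature: /ʒ, z, dz, dʒ, χ, f, c, β, ɸ, ɣ, s, tʃ, b, k, x, ts, p/ are [−sonorant]; /ɳ, ɱ, ŋ/ are [+nasal]; /ʎ, l/ are [+lateral]. The remaining /w, j, ɾ, ɥ/ satisfy [−lateral], [+sonorant], [−nasal].

w, j, ɾ, ɥ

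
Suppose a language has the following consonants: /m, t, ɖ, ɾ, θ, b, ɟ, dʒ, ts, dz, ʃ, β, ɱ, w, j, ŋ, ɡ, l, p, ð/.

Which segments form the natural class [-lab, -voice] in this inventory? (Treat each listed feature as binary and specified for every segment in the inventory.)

Eliminate segments failing any feature: /m, b, β, ɱ, w, p/ are [+labial]; /ɖ, ɾ, ɟ, dʒ, dz, j, ŋ, ɡ, l, ð/ are [+voice]. The remaining /t, θ, ts, ʃ/ satisfy [-labial], [-voice].

t, θ, ts, ʃ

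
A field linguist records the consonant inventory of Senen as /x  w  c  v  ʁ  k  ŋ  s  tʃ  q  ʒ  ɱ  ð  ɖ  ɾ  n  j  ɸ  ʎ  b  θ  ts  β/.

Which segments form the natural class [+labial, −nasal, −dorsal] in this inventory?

v, ɸ, b, β

Eliminate segments failing any feature: /x, c, ʁ, k, ŋ, s, tʃ, q, ʒ, ð, ɖ, ɾ, n, j, ʎ, θ, ts/ are [−labial]; /w/ is [+dorsal]; /ɱ/ is [+nasal]. The remaining /v, ɸ, b, β/ satisfy [+labial], [−nasal], [−dorsal].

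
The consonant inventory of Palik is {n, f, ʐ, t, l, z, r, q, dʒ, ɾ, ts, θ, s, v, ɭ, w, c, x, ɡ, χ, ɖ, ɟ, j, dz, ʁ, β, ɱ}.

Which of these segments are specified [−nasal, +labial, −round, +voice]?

First, the [−nasal] segments are /f, ʐ, t, l, z, r, q, dʒ, ɾ, ts, θ, s, v, ɭ, w, c, x, ɡ, χ, ɖ, ɟ, j, dz, ʁ, β/.
Then [+labial] gives /f, v, w, β/.
Then [−round] gives /f, v, β/.
Of those, [+voice] leaves /v, β/.

v, β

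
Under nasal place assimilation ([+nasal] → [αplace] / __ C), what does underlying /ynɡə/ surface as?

/n/ sits before the [+dorsal] consonant /ɡ/, so it takes on [+dorsal] and surfaces as /ŋ/. The rest of the form is unaffected: [yŋɡə].

[yŋɡə]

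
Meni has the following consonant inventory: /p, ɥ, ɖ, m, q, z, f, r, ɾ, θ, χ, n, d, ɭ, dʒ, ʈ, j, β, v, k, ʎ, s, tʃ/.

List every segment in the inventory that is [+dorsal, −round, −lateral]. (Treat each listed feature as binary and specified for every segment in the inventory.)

q, χ, j, k

Checking each segment against [+dorsal], [−round], [−lateral]: /q/ (voiceless uvular stop), /χ/ (voiceless uvular fricative), /j/ (palatal glide), /k/ (voiceless velar stop) satisfy every feature; every other segment in the inventory fails at least one.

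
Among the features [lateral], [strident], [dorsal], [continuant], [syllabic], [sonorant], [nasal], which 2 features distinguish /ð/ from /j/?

[sonorant], [dorsal]

/ð/ (voiced dental fricative) and /j/ (palatal glide) agree on [−lateral], [−strident], [+continuant], [−syllabic], [−nasal]. They differ on [sonorant] (/ð/ [−], /j/ [+]), [dorsal] (/ð/ [−], /j/ [+]).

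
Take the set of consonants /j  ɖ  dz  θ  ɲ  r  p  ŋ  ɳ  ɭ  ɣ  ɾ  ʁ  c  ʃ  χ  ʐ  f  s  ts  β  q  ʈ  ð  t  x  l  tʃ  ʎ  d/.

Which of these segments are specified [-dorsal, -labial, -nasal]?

ɖ, dz, θ, r, ɭ, ɾ, ʃ, ʐ, s, ts, ʈ, ð, t, l, tʃ, d

Among the inventory, the [-dorsal] segments are /ɖ, dz, θ, r, p, ɳ, ɭ, ɾ, ʃ, ʐ, f, s, ts, β, ʈ, ð, t, l, tʃ, d/.
Of those, [-labial] gives /ɖ, dz, θ, r, ɳ, ɭ, ɾ, ʃ, ʐ, s, ts, ʈ, ð, t, l, tʃ, d/.
Then [-nasal] leaves /ɖ, dz, θ, r, ɭ, ɾ, ʃ, ʐ, s, ts, ʈ, ð, t, l, tʃ, d/.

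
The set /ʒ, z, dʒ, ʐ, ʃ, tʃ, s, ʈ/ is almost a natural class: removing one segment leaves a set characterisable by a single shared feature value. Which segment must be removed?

ʈ

/dʒ, tʃ, ʃ, z, ʐ, ʒ, s/ are all [+strident], but /ʈ/ (voiceless retroflex stop) is [−strident]. No other single segment can be removed to leave a set sharing one feature value that the removed segment lacks, so /ʈ/ is the odd one out.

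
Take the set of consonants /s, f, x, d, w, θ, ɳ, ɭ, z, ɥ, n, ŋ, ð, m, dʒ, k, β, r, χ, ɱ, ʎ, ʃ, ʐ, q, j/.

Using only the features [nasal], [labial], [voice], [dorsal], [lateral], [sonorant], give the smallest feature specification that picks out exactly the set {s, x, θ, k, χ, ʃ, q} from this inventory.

/s, x, θ, k, χ, ʃ, q/ are all [−voice], [−labial], and no other segment in the inventory matches both values. Dropping any one of them over-generates: [−labial] alone would also admit /d, ɳ, ɭ, z, …/; [−voice] alone would also admit /f/. No other single listed feature picks out exactly this set either, so fewer than two features will not do.

[−voice, −labial]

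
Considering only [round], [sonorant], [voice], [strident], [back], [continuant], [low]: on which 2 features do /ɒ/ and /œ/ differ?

/ɒ/ is the low back rounded vowel and /œ/ is the mid front rounded lax vowel. Both are [+round], [+sonorant], [+voice], [−strident], [+continuant]. /ɒ/ is [+low] while /œ/ is [−low]; /ɒ/ is [+back] while /œ/ is [−back], so the distinguishing features are [low], [back].

[low], [back]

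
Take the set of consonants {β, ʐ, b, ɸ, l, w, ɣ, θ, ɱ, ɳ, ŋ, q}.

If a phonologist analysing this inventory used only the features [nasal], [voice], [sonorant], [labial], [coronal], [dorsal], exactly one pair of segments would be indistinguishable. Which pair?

β, b

On the given features, /β/ and /b/ have an identical profile: [−nasal], [+voice], [−sonorant], [+labial], [−coronal], [−dorsal]. No other two segments in the inventory coincide on all 6 features. (They do differ in [continuant], which is not among the given features.)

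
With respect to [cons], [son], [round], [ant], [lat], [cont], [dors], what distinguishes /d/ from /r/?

[sonorant], [continuant]

/d/ (voiced alveolar stop) and /r/ (alveolar trill) agree on [+consonantal], [−round], [+anterior], [−lateral], [−dorsal]. They differ on [sonorant] (/d/ [−], /r/ [+]), [continuant] (/d/ [−], /r/ [+]).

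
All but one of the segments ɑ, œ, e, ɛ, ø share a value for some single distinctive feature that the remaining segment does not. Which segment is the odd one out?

ɑ

The remaining segments after removing /ɑ/ share [−back]; /ɑ/ (low back unrounded vowel) is [+back]. For every other candidate removal, the leftover set fails to share any single feature value that the removed segment lacks.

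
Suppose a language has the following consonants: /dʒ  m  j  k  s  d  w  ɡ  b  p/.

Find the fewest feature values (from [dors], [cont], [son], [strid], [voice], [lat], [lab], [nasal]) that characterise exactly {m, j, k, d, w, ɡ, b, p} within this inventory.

[−strid]

Every target segment is [−strident] and no other inventory member is, so one feature is enough.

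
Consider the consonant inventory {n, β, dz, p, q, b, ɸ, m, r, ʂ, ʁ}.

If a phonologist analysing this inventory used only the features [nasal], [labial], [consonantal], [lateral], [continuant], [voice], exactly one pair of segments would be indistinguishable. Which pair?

On the given features, /r/ and /ʁ/ have an identical profile: [−nasal], [−labial], [+consonantal], [−lateral], [+continuant], [+voice]. No other two segments in the inventory coincide on all 6 features. (They do differ in [coronal] and [dorsal], which are not among the given features.)

r, ʁ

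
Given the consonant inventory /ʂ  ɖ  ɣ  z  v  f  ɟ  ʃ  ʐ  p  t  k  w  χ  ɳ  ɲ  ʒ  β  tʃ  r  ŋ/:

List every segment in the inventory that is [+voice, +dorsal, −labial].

ɣ, ɟ, ɲ, ŋ

First, the [+voice] segments are /ɖ, ɣ, z, v, ɟ, ʐ, w, ɳ, ɲ, ʒ, β, r, ŋ/.
Then [+dorsal] gives /ɣ, ɟ, w, ɲ, ŋ/.
Among these, [−labial] leaves /ɣ, ɟ, ɲ, ŋ/.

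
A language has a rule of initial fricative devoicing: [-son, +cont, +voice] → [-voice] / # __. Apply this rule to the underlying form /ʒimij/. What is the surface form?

/ʒ/ satisfies [-son, +cont, +voice] and sits in # __. The [-voice] counterpart of the voiced postalveolar fricative is /ʃ/. Other segments in /ʒimij/ either fail the structural description or are not in the environment, so the surface form is [ʃimij].

[ʃimij]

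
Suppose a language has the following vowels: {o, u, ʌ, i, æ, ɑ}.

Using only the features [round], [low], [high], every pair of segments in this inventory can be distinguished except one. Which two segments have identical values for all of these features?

ɑ, æ

/ɑ/ (low back unrounded vowel) and /æ/ (low front unrounded vowel) are both [-round], [+low], [-high], so none of the listed features separates them. (They do differ in [back], which is not among the given features.) Every other pair in the inventory differs on at least one listed feature.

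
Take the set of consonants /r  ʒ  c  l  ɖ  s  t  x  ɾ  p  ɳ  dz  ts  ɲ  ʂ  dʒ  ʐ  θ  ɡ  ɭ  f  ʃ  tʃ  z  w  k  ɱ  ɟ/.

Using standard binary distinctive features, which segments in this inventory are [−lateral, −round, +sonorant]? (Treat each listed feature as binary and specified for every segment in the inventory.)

r, ɾ, ɳ, ɲ, ɱ

Eliminate segments failing any feature: /ʒ, c, ɖ, s, t, x, p, dz, ts, ʂ, dʒ, ʐ, θ, ɡ, f, ʃ, tʃ, z, k, ɟ/ are [−sonorant]; /l, ɭ/ are [+lateral]; /w/ is [+round]. The remaining /r, ɾ, ɳ, ɲ, ɱ/ satisfy [−lateral], [−round], [+sonorant].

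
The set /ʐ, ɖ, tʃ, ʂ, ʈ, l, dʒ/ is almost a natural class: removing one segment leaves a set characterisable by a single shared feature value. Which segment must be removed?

l

[anterior] (equivalently [sonorant], [lateral]) groups all but one: /ʂ, dʒ, ʈ, ʐ, ɖ, tʃ/ share [-anterior] while /l/ (alveolar lateral approximant) alone is [+anterior]. Removing any other segment would not leave a single-feature class that excludes it.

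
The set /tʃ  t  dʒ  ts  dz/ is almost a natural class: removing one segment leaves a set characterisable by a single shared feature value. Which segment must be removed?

t

[delayed release] (equivalently [strident]) groups all but one: /tʃ, dz, dʒ, ts/ share [+delayed release] while /t/ (voiceless alveolar stop) alone is [−delayed release]. Removing any other segment would not leave a single-feature class that excludes it.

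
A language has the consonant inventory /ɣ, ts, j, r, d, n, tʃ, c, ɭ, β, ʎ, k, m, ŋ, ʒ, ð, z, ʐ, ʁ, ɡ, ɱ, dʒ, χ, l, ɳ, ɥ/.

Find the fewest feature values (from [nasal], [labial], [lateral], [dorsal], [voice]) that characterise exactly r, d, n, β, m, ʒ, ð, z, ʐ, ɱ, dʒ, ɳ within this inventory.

/r, d, n, β, m, ʒ, ð, z, ʐ, ɱ, dʒ, ɳ/ are all [+voice], [−lateral], [−dorsal], and no other segment in the inventory matches all three values. Dropping any one of them over-generates: [−lateral, −dorsal] alone would also admit /ts, tʃ/; [+voice, −dorsal] alone would also admit /ɭ, l/; [+voice, −lateral] alone would also admit /ɣ, j, ŋ, ʁ, …/. No other combination of two listed features picks out exactly this set either, so fewer than three features will not do.

[+voice, −lateral, −dorsal]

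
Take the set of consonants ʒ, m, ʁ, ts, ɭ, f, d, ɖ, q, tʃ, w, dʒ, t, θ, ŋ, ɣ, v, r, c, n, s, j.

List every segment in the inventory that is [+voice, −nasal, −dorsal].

Eliminate segments failing any feature: /m, ŋ, n/ are [+nasal]; /ʁ, w, ɣ, j/ are [+dorsal]; /ts, f, q, tʃ, t, θ, c, s/ are [−voice]. The remaining /ʒ, ɭ, d, ɖ, dʒ, v, r/ satisfy [+voice], [−nasal], [−dorsal].

ʒ, ɭ, d, ɖ, dʒ, v, r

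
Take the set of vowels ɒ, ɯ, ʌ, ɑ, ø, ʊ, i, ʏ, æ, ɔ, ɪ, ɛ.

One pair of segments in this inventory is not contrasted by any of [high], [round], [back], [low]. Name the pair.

ɪ, i

/ɪ/ (high front unrounded lax vowel) and /i/ (high front unrounded tense vowel) are both [+high], [−round], [−back], [−low], so none of the listed features separates them. (They do differ in [tense], which is not among the given features.) Every other pair in the inventory differs on at least one listed feature.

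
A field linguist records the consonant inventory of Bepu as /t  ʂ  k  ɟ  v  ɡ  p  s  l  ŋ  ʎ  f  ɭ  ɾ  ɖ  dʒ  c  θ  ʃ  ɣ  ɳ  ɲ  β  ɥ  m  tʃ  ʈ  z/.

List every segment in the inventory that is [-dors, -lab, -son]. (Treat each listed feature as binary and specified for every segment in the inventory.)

Among the inventory, the [-dorsal] segments are /t, ʂ, v, p, s, l, f, ɭ, ɾ, ɖ, dʒ, θ, ʃ, ɳ, β, m, tʃ, ʈ, z/.
Intersecting with [-labial] gives /t, ʂ, s, l, ɭ, ɾ, ɖ, dʒ, θ, ʃ, ɳ, tʃ, ʈ, z/.
Within that set, [-sonorant] leaves /t, ʂ, s, ɖ, dʒ, θ, ʃ, tʃ, ʈ, z/.

t, ʂ, s, ɖ, dʒ, θ, ʃ, tʃ, ʈ, z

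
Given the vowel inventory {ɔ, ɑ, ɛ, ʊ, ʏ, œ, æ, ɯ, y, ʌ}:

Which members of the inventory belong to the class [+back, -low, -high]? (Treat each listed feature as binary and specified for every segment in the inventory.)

Checking each segment against [+back], [-low], [-high]: /ɔ/ (mid back rounded lax vowel), /ʌ/ (mid back unrounded lax vowel) satisfy every feature; every other segment in the inventory fails at least one.

ɔ, ʌ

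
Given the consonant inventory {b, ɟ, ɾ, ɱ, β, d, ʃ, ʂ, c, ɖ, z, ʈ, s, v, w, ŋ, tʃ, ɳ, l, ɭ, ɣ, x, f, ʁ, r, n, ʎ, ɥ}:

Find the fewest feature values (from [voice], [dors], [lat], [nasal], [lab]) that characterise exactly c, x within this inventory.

/c, x/ are all [-voice], [+dorsal], and no other segment in the inventory matches both values. Dropping any one of them over-generates: [+dorsal] alone would also admit /ɟ, w, ŋ, ɣ, …/; [-voice] alone would also admit /ʃ, ʂ, ʈ, s, …/. No other single listed feature picks out exactly this set either, so fewer than two features will not do.

[-voice, +dors]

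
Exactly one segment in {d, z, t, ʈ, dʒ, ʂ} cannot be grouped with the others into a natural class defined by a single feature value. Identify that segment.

dʒ

/d, ʈ, ʂ, t, z/ are all [-distributed], but /dʒ/ (voiced postalveolar affricate) is [+distributed]. No other single segment can be removed to leave a set sharing one feature value that the removed segment lacks, so /dʒ/ is the odd one out.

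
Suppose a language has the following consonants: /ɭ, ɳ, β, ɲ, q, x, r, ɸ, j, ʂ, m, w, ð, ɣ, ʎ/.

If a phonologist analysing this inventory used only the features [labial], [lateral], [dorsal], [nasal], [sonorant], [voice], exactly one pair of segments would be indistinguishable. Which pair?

x, q

On the given features, /x/ and /q/ have an identical profile: [−labial], [−lateral], [+dorsal], [−nasal], [−sonorant], [−voice]. No other two segments in the inventory coincide on all 6 features. (They do differ in [continuant] and [high], which are not among the given features.)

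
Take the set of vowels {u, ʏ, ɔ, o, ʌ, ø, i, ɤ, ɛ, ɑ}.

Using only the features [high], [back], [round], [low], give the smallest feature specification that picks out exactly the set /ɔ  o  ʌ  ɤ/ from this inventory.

Every target segment is [-high], [-low], [+back]; each remaining inventory member fails at least one of these. Each conjunct is needed — [-low, +back] alone would also admit /u/; [-high, +back] alone would also admit /ɑ/; [-high, -low] alone would also admit /ø, ɛ/ — and no other combination of two listed features has exactly this extension, so three is the minimum.

[-high, -low, +back]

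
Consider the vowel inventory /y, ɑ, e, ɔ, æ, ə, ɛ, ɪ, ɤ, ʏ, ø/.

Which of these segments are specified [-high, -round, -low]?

Eliminate segments failing any feature: /y, ɪ, ʏ/ are [+high]; /ɑ, æ/ are [+low]; /ɔ, ø/ are [+round]. The remaining /e, ə, ɛ, ɤ/ satisfy [-high], [-round], [-low].

e, ə, ɛ, ɤ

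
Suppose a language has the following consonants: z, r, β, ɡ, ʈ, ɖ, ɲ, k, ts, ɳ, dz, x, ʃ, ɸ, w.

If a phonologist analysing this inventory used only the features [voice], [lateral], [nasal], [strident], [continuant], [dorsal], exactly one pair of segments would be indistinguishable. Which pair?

/r/ (alveolar trill) and /β/ (voiced bilabial fricative) are both [+voice], [-lateral], [-nasal], [-strident], [+continuant], [-dorsal], so none of the listed features separates them. (They do differ in [sonorant], [labial] and [coronal], which are not among the given features.) Every other pair in the inventory differs on at least one listed feature.

r, β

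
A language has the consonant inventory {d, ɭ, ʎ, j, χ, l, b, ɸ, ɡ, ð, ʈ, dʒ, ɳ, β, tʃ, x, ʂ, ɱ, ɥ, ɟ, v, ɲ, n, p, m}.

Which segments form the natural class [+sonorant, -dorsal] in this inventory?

ɭ, l, ɳ, ɱ, n, m

Eliminate segments failing any feature: /d, χ, b, ɸ, ɡ, ð, ʈ, dʒ, β, tʃ, x, ʂ, ɟ, v, p/ are [-sonorant]; /ʎ, j, ɥ, ɲ/ are [+dorsal]. The remaining /ɭ, l, ɳ, ɱ, n, m/ satisfy [+sonorant], [-dorsal].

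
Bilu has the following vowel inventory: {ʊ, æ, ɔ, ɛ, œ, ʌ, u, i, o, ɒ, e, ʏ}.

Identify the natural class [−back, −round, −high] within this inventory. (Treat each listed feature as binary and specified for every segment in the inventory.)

Checking each segment against [−back], [−round], [−high]: /æ/ (low front unrounded vowel), /ɛ/ (mid front unrounded lax vowel), /e/ (mid front unrounded tense vowel) satisfy every feature; every other segment in the inventory fails at least one.

æ, ɛ, e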